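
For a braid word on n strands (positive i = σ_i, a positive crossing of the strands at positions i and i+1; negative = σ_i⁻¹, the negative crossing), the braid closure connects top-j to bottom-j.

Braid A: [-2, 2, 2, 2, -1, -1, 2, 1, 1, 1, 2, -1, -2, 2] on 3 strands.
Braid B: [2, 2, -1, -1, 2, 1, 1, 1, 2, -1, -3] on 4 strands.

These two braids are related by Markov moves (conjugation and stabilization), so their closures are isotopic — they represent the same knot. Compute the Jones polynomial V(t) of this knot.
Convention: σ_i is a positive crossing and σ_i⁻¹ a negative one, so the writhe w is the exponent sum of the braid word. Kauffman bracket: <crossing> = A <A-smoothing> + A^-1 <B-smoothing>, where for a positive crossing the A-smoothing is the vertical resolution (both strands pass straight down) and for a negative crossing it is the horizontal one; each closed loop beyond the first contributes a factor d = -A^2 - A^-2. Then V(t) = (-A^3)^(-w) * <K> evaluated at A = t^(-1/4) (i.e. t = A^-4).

Markov-equivalent braids have isotopic closures, hence identical knot invariants. Strip the Markov moves from each word to reach a common short braid β, then compute V(t) once on β.
Braid A: s2^-1 s2 s2 s2 s1^-1 s1^-1 s2 s1 s1 s1 s2 s1^-1 s2^-1 s2 on 3 strands reduces by inverse Markov moves (closure unchanged at each step):
  Deconjugate: the word is γ·β·γ⁻¹ with γ = s2^-1 s2 (prefix) and γ⁻¹ = s2^-1 s2 (suffix); strip both.
Reduced to β = s2 s2 s1^-1 s1^-1 s2 s1 s1 s1 s2 s1^-1 on 3 strands, 10 crossings.
Braid B: s2 s2 s1^-1 s1^-1 s2 s1 s1 s1 s2 s1^-1 s3^-1 on 4 strands reduces by inverse Markov moves (closure unchanged at each step):
  Destabilize: the word has the form β·s3^-1 where s3^-1 occurs only as the final letter (β ∈ B_3); drop it and the last strand → 3 strands.
Reduced to β = s2 s2 s1^-1 s1^-1 s2 s1 s1 s1 s2 s1^-1 on 3 strands, 10 crossings.
Both give the same β = s2 s2 s1^-1 s1^-1 s2 s1 s1 s1 s2 s1^-1 on 3 strands, so one state sum suffices:
Braid: s2 s2 s1^-1 s1^-1 s2 s1 s1 s1 s2 s1^-1 on 3 strands, 10 crossings.
Writhe w = (#positive) - (#negative) = 7 - 3 = 4.
State-sum expansion of <K>. There are 2^10 = 1024 states.
Each crossing splits two ways (0=vertical, 1=horizontal). The state's weight is A^(#A-smoothings - #B-smoothings) * d^(loops - 1).
Tabulate the states by total A-exponent and number of loops L (A-exp: L × count):
  A^10: L=4 ×1
  A^8: L=3 ×7, L=5 ×3
  A^6: L=2 ×19, L=4 ×23, L=6 ×3
  A^4: L=1 ×20, L=3 ×75, L=5 ×24, L=7 ×1
  A^2: L=2 ×114, L=4 ×86, L=6 ×10
  A^0: L=1 ×51, L=3 ×155, L=5 ×45, L=7 ×1
  A^-2: L=2 ×102, L=4 ×98, L=6 ×10
  A^-4: L=3 ×89, L=5 ×30, L=7 ×1
  A^-6: L=4 ×41, L=6 ×4
  A^-8: L=5 ×10
  A^-10: L=6 ×1
Each group contributes A^e * Σ count * d^(L-1):
Powers of d = -A^2 - A^-2: d^2 = A^4 + 2 + A^-4; d^3 = -A^6 - 3*A^2 - 3*A^-2 - A^-6; d^4 = A^8 + 4*A^4 + 6 + 4*A^-4 + A^-8; d^5 = -A^10 - 5*A^6 - 10*A^2 - 10*A^-2 - 5*A^-6 - A^-10; d^6 = A^12 + 6*A^8 + 15*A^4 + 20 + 15*A^-4 + 6*A^-8 + A^-12.
  A^10 * (d^3) = -A^16 - 3*A^12 - 3*A^8 - A^4
  A^8 * (7*d^2 + 3*d^4) = 3*A^16 + 19*A^12 + 32*A^8 + 19*A^4 + 3
  A^6 * (19*d + 23*d^3 + 3*d^5) = -3*A^16 - 38*A^12 - 118*A^8 - 118*A^4 - 38 - 3*A^-4
  A^4 * (20 + 75*d^2 + 24*d^4 + d^6) = A^16 + 30*A^12 + 186*A^8 + 334*A^4 + 186 + 30*A^-4 + A^-8
  A^2 * (114*d + 86*d^3 + 10*d^5) = -10*A^12 - 136*A^8 - 472*A^4 - 472 - 136*A^-4 - 10*A^-8
  A^0 * (51 + 155*d^2 + 45*d^4 + d^6) = A^12 + 51*A^8 + 350*A^4 + 651 + 350*A^-4 + 51*A^-8 + A^-12
  A^-2 * (102*d + 98*d^3 + 10*d^5) = -10*A^8 - 148*A^4 - 496 - 496*A^-4 - 148*A^-8 - 10*A^-12
  A^-4 * (89*d^2 + 30*d^4 + d^6) = A^8 + 36*A^4 + 224 + 378*A^-4 + 224*A^-8 + 36*A^-12 + A^-16
  A^-6 * (41*d^3 + 4*d^5) = -4*A^4 - 61 - 163*A^-4 - 163*A^-8 - 61*A^-12 - 4*A^-16
  A^-8 * (10*d^4) = 10 + 40*A^-4 + 60*A^-8 + 40*A^-12 + 10*A^-16
  A^-10 * (d^5) = -1 - 5*A^-4 - 10*A^-8 - 10*A^-12 - 5*A^-16 - A^-20
Summing the groups: <K> = -A^12 + 3*A^8 - 4*A^4 + 6 - 5*A^-4 + 5*A^-8 - 4*A^-12 + 2*A^-16 - A^-20
Normalise by the writhe: (-A^3)^(-w) = (-A^3)^(-4) = A^-12, so f(A) = A^-12 * <K> = -1 + 3*A^-4 - 4*A^-8 + 6*A^-12 - 5*A^-16 + 5*A^-20 - 4*A^-24 + 2*A^-28 - A^-32.
Substitute A = t^(-1/4), i.e. A^e → t^(-e/4): V(t) = -t^8 + 2*t^7 - 4*t^6 + 5*t^5 - 5*t^4 + 6*t^3 - 4*t^2 + 3*t - 1

Answer: -t^8 + 2*t^7 - 4*t^6 + 5*t^5 - 5*t^4 + 6*t^3 - 4*t^2 + 3*t - 1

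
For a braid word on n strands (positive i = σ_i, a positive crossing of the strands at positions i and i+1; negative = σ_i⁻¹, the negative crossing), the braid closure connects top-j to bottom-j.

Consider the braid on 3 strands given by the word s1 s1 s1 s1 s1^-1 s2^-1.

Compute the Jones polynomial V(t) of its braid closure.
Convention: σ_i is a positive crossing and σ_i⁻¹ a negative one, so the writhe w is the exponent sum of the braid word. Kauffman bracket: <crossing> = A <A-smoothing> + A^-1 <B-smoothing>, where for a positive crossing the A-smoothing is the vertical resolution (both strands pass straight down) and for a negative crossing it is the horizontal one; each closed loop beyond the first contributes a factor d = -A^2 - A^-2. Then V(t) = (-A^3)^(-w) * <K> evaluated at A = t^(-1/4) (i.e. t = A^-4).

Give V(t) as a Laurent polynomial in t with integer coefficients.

The presented braid s1 s1 s1 s1 s1^-1 s2^-1 on 3 strands reduces by inverse Markov moves (closure unchanged at each step):
  Destabilize: the word has the form β·s2^-1 where s2^-1 occurs only as the final letter (β ∈ B_2); drop it and the last strand → 2 strands.
  Deconjugate: the word is γ·β·γ⁻¹ with γ = s1 (prefix) and γ⁻¹ = s1^-1 (suffix); strip both.
Reduced to β = s1 s1 s1 on 2 strands, 3 crossings.
Compute on β:
Braid: s1 s1 s1 on 2 strands, 3 crossings.
Writhe w = (#positive) - (#negative) = 3 - 0 = 3.
Computing the Kauffman bracket via state sum. There are 2^3 = 8 states.
Smooth each crossing (0=||, 1=⌣⌢); contribution A^(Σ sign_k(1-2s_k)) * d^(L-1).
  state 000: A-exp=+3, loops=2, term = A^3 * d^1
  state 001: A-exp=+1, loops=1, term = A^1 * d^0
  state 010: A-exp=+1, loops=1, term = A^1 * d^0
  state 011: A-exp=-1, loops=2, term = A^-1 * d^1
  state 100: A-exp=+1, loops=1, term = A^1 * d^0
  state 101: A-exp=-1, loops=2, term = A^-1 * d^1
  state 110: A-exp=-1, loops=2, term = A^-1 * d^1
  state 111: A-exp=-3, loops=3, term = A^-3 * d^2
Collect the terms by A-exponent (count of states per loop number):
Powers of d = -A^2 - A^-2: d^2 = A^4 + 2 + A^-4.
  A^3 * (d) = -A^5 - A
  A^1 * (3) = 3*A
  A^-1 * (3*d) = -3*A - 3*A^-3
  A^-3 * (d^2) = A + 2*A^-3 + A^-7
Summing the groups: <K> = -A^5 - A^-3 + A^-7
Normalise by the writhe: (-A^3)^(-w) = (-A^3)^(-3) = -A^-9, so f(A) = -A^-9 * <K> = A^-4 + A^-12 - A^-16.
Substitute A = t^(-1/4), i.e. A^e → t^(-e/4): V(t) = -t^4 + t^3 + t

Answer: -t^4 + t^3 + t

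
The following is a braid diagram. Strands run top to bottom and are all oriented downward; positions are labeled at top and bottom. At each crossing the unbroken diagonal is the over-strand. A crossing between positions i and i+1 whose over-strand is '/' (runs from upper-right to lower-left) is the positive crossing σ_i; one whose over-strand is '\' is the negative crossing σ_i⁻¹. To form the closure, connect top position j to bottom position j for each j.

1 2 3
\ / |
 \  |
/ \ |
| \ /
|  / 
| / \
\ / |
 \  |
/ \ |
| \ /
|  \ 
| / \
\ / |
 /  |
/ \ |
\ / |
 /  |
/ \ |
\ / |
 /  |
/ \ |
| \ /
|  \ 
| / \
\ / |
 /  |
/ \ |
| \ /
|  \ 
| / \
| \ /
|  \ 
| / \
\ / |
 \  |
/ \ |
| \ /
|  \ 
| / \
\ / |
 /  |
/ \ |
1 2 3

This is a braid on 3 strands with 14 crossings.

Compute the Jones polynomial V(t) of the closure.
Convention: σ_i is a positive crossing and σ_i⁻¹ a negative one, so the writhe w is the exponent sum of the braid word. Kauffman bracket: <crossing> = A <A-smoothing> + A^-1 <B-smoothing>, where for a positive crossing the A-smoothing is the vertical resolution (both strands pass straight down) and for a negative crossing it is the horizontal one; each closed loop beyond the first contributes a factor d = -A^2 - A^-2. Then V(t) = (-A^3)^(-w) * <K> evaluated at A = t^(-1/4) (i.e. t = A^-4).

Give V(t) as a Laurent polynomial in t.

t^2 - 2*t + 3 - 3*t^-1 + 4*t^-2 - 3*t^-3 + 2*t^-4 - 2*t^-5 + t^-6

Derivation:
Reading the diagram top to bottom ('/'-over between positions i,i+1 = s_i, '\'-over = s_i^-1): braid word = s1^-1 s2 s1^-1 s2^-1 s1 s1 s1 s2^-1 s1 s2^-1 s2^-1 s1^-1 s2^-1 s1.
The presented braid s1^-1 s2 s1^-1 s2^-1 s1 s1 s1 s2^-1 s1 s2^-1 s2^-1 s1^-1 s2^-1 s1 on 3 strands reduces by inverse Markov moves (closure unchanged at each step):
  Deconjugate: the word is γ·β·γ⁻¹ with γ = s1^-1 s2 (prefix) and γ⁻¹ = s2^-1 s1 (suffix); strip both.
Reduced to β = s1^-1 s2^-1 s1 s1 s1 s2^-1 s1 s2^-1 s2^-1 s1^-1 on 3 strands, 10 crossings.
Compute on β:
Braid: s1^-1 s2^-1 s1 s1 s1 s2^-1 s1 s2^-1 s2^-1 s1^-1 on 3 strands, 10 crossings.
Writhe w = (#positive) - (#negative) = 4 - 6 = -2.
Enumerate smoothing states for the bracket polynomial. There are 2^10 = 1024 states.
Each crossing splits two ways (0=vertical, 1=horizontal). The state's weight is A^(#A-smoothings - #B-smoothings) * d^(loops - 1).
Tabulate the states by total A-exponent and number of loops L (A-exp: L × count):
  A^10: L=5 ×1
  A^8: L=4 ×10
  A^6: L=3 ×38, L=5 ×7
  A^4: L=2 ×67, L=4 ×49, L=6 ×4
  A^2: L=1 ×46, L=3 ×130, L=5 ×33, L=7 ×1
  A^0: L=2 ×131, L=4 ×110, L=6 ×11
  A^-2: L=1 ×25, L=3 ×133, L=5 ×51, L=7 ×1
  A^-4: L=2 ×37, L=4 ×72, L=6 ×11
  A^-6: L=3 ×25, L=5 ×19, L=7 ×1
  A^-8: L=4 ×8, L=6 ×2
  A^-10: L=5 ×1
Each group contributes A^e * Σ count * d^(L-1):
Powers of d = -A^2 - A^-2: d^2 = A^4 + 2 + A^-4; d^3 = -A^6 - 3*A^2 - 3*A^-2 - A^-6; d^4 = A^8 + 4*A^4 + 6 + 4*A^-4 + A^-8; d^5 = -A^10 - 5*A^6 - 10*A^2 - 10*A^-2 - 5*A^-6 - A^-10; d^6 = A^12 + 6*A^8 + 15*A^4 + 20 + 15*A^-4 + 6*A^-8 + A^-12.
  A^10 * (d^4) = A^18 + 4*A^14 + 6*A^10 + 4*A^6 + A^2
  A^8 * (10*d^3) = -10*A^14 - 30*A^10 - 30*A^6 - 10*A^2
  A^6 * (38*d^2 + 7*d^4) = 7*A^14 + 66*A^10 + 118*A^6 + 66*A^2 + 7*A^-2
  A^4 * (67*d + 49*d^3 + 4*d^5) = -4*A^14 - 69*A^10 - 254*A^6 - 254*A^2 - 69*A^-2 - 4*A^-6
  A^2 * (46 + 130*d^2 + 33*d^4 + d^6) = A^14 + 39*A^10 + 277*A^6 + 524*A^2 + 277*A^-2 + 39*A^-6 + A^-10
  A^0 * (131*d + 110*d^3 + 11*d^5) = -11*A^10 - 165*A^6 - 571*A^2 - 571*A^-2 - 165*A^-6 - 11*A^-10
  A^-2 * (25 + 133*d^2 + 51*d^4 + d^6) = A^10 + 57*A^6 + 352*A^2 + 617*A^-2 + 352*A^-6 + 57*A^-10 + A^-14
  A^-4 * (37*d + 72*d^3 + 11*d^5) = -11*A^6 - 127*A^2 - 363*A^-2 - 363*A^-6 - 127*A^-10 - 11*A^-14
  A^-6 * (25*d^2 + 19*d^4 + d^6) = A^6 + 25*A^2 + 116*A^-2 + 184*A^-6 + 116*A^-10 + 25*A^-14 + A^-18
  A^-8 * (8*d^3 + 2*d^5) = -2*A^2 - 18*A^-2 - 44*A^-6 - 44*A^-10 - 18*A^-14 - 2*A^-18
  A^-10 * (d^4) = A^-2 + 4*A^-6 + 6*A^-10 + 4*A^-14 + A^-18
Summing the groups: <K> = A^18 - 2*A^14 + 2*A^10 - 3*A^6 + 4*A^2 - 3*A^-2 + 3*A^-6 - 2*A^-10 + A^-14
Normalise by the writhe: (-A^3)^(-w) = (-A^3)^(2) = A^6, so f(A) = A^6 * <K> = A^24 - 2*A^20 + 2*A^16 - 3*A^12 + 4*A^8 - 3*A^4 + 3 - 2*A^-4 + A^-8.
Substitute A = t^(-1/4), i.e. A^e → t^(-e/4): V(t) = t^2 - 2*t + 3 - 3*t^-1 + 4*t^-2 - 3*t^-3 + 2*t^-4 - 2*t^-5 + t^-6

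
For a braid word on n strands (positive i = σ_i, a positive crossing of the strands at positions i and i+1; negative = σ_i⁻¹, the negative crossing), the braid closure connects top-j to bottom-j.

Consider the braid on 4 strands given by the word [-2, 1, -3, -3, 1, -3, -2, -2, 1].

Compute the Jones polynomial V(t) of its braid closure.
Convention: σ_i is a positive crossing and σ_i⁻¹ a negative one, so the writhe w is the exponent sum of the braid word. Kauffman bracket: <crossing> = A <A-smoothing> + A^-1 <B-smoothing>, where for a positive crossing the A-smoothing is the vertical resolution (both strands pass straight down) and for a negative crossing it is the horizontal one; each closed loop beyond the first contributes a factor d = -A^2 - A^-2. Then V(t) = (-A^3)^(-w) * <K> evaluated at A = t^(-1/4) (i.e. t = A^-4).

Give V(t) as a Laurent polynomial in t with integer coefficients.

Braid: s2^-1 s1 s3^-1 s3^-1 s1 s3^-1 s2^-1 s2^-1 s1 on 4 strands, 9 crossings.
Writhe w = (#positive) - (#negative) = 3 - 6 = -3.
Computing the Kauffman bracket via state sum. There are 2^9 = 512 states.
For each crossing: s=0 is the vertical smoothing, s=1 horizontal. Crossing k contributes A^(sign_k * (1 - 2*s_k)); loop factor d = -A^2 - A^-2.
Tabulate the states by total A-exponent and number of loops L (A-exp: L × count):
  A^9: L=6 ×1
  A^7: L=5 ×9
  A^5: L=4 ×35, L=6 ×1
  A^3: L=3 ×73, L=5 ×11
  A^1: L=2 ×81, L=4 ×44, L=6 ×1
  A^-1: L=1 ×39, L=3 ×77, L=5 ×10
  A^-3: L=2 ×55, L=4 ×28, L=6 ×1
  A^-5: L=3 ×32, L=5 ×4
  A^-7: L=4 ×9
  A^-9: L=5 ×1
Each group contributes A^e * Σ count * d^(L-1):
Powers of d = -A^2 - A^-2: d^2 = A^4 + 2 + A^-4; d^3 = -A^6 - 3*A^2 - 3*A^-2 - A^-6; d^4 = A^8 + 4*A^4 + 6 + 4*A^-4 + A^-8; d^5 = -A^10 - 5*A^6 - 10*A^2 - 10*A^-2 - 5*A^-6 - A^-10.
  A^9 * (d^5) = -A^19 - 5*A^15 - 10*A^11 - 10*A^7 - 5*A^3 - A^-1
  A^7 * (9*d^4) = 9*A^15 + 36*A^11 + 54*A^7 + 36*A^3 + 9*A^-1
  A^5 * (35*d^3 + d^5) = -A^15 - 40*A^11 - 115*A^7 - 115*A^3 - 40*A^-1 - A^-5
  A^3 * (73*d^2 + 11*d^4) = 11*A^11 + 117*A^7 + 212*A^3 + 117*A^-1 + 11*A^-5
  A^1 * (81*d + 44*d^3 + d^5) = -A^11 - 49*A^7 - 223*A^3 - 223*A^-1 - 49*A^-5 - A^-9
  A^-1 * (39 + 77*d^2 + 10*d^4) = 10*A^7 + 117*A^3 + 253*A^-1 + 117*A^-5 + 10*A^-9
  A^-3 * (55*d + 28*d^3 + d^5) = -A^7 - 33*A^3 - 149*A^-1 - 149*A^-5 - 33*A^-9 - A^-13
  A^-5 * (32*d^2 + 4*d^4) = 4*A^3 + 48*A^-1 + 88*A^-5 + 48*A^-9 + 4*A^-13
  A^-7 * (9*d^3) = -9*A^-1 - 27*A^-5 - 27*A^-9 - 9*A^-13
  A^-9 * (d^4) = A^-1 + 4*A^-5 + 6*A^-9 + 4*A^-13 + A^-17
Summing the groups: <K> = -A^19 + 3*A^15 - 4*A^11 + 6*A^7 - 7*A^3 + 6*A^-1 - 6*A^-5 + 3*A^-9 - 2*A^-13 + A^-17
Normalise by the writhe: (-A^3)^(-w) = (-A^3)^(3) = -A^9, so f(A) = -A^9 * <K> = A^28 - 3*A^24 + 4*A^20 - 6*A^16 + 7*A^12 - 6*A^8 + 6*A^4 - 3 + 2*A^-4 - A^-8.
Substitute A = t^(-1/4), i.e. A^e → t^(-e/4): V(t) = -t^2 + 2*t - 3 + 6*t^-1 - 6*t^-2 + 7*t^-3 - 6*t^-4 + 4*t^-5 - 3*t^-6 + t^-7

Answer: -t^2 + 2*t - 3 + 6*t^-1 - 6*t^-2 + 7*t^-3 - 6*t^-4 + 4*t^-5 - 3*t^-6 + t^-7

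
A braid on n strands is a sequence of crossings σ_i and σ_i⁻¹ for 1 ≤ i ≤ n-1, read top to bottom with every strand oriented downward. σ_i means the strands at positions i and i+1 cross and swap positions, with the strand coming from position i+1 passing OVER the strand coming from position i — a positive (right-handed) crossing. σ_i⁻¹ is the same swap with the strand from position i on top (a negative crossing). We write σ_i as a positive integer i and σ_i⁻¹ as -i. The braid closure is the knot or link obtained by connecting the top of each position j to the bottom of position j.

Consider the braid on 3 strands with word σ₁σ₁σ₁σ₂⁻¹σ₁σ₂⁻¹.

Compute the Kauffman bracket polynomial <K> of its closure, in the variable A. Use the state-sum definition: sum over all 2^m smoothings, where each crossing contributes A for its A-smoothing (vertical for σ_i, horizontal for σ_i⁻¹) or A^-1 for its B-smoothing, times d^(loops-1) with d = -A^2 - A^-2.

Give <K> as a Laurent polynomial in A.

A^10 - A^6 + 2*A^2 - 2*A^-2 + 2*A^-6 - 2*A^-10 + A^-14

Derivation:
Braid: s1 s1 s1 s2^-1 s1 s2^-1 on 3 strands, 6 crossings.
Writhe w = (#positive) - (#negative) = 4 - 2 = 2.
State-sum expansion of <K>. There are 2^6 = 64 states.
Each crossing splits two ways (0=vertical, 1=horizontal). The state's weight is A^(#A-smoothings - #B-smoothings) * d^(loops - 1).
Tabulate the states by total A-exponent and number of loops L (A-exp: L × count):
  A^6: L=3 ×1
  A^4: L=2 ×6
  A^2: L=1 ×11, L=3 ×4
  A^0: L=2 ×19, L=4 ×1
  A^-2: L=3 ×15
  A^-4: L=4 ×6
  A^-6: L=5 ×1
Each group contributes A^e * Σ count * d^(L-1):
Powers of d = -A^2 - A^-2: d^2 = A^4 + 2 + A^-4; d^3 = -A^6 - 3*A^2 - 3*A^-2 - A^-6; d^4 = A^8 + 4*A^4 + 6 + 4*A^-4 + A^-8.
  A^6 * (d^2) = A^10 + 2*A^6 + A^2
  A^4 * (6*d) = -6*A^6 - 6*A^2
  A^2 * (11 + 4*d^2) = 4*A^6 + 19*A^2 + 4*A^-2
  A^0 * (19*d + d^3) = -A^6 - 22*A^2 - 22*A^-2 - A^-6
  A^-2 * (15*d^2) = 15*A^2 + 30*A^-2 + 15*A^-6
  A^-4 * (6*d^3) = -6*A^2 - 18*A^-2 - 18*A^-6 - 6*A^-10
  A^-6 * (d^4) = A^2 + 4*A^-2 + 6*A^-6 + 4*A^-10 + A^-14
Summing the groups: <K> = A^10 - A^6 + 2*A^2 - 2*A^-2 + 2*A^-6 - 2*A^-10 + A^-14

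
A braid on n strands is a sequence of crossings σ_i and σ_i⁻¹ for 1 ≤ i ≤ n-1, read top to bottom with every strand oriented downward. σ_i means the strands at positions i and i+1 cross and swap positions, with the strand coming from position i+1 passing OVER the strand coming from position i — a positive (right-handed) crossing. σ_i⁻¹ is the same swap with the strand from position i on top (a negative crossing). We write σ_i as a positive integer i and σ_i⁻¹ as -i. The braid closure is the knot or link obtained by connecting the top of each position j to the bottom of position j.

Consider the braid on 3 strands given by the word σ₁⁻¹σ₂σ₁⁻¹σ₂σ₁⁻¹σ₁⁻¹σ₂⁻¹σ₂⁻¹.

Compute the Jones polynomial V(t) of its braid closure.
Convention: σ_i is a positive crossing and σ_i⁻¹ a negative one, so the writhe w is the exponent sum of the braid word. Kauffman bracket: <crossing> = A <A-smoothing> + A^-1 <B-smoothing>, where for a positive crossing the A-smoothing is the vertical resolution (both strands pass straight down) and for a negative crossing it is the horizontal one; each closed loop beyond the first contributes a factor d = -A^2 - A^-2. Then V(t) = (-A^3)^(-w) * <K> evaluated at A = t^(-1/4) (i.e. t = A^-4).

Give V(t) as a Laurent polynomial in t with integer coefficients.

2*t^-1 - 2*t^-2 + 3*t^-3 - 3*t^-4 + 2*t^-5 - 2*t^-6 + t^-7

Derivation:
Braid: s1^-1 s2 s1^-1 s2 s1^-1 s1^-1 s2^-1 s2^-1 on 3 strands, 8 crossings.
Writhe w = (#positive) - (#negative) = 2 - 6 = -4.
Computing the Kauffman bracket via state sum. There are 2^8 = 256 states.
Each crossing splits two ways (0=vertical, 1=horizontal). The state's weight is A^(#A-smoothings - #B-smoothings) * d^(loops - 1).
Tabulate the states by total A-exponent and number of loops L (A-exp: L × count):
  A^8: L=5 ×1
  A^6: L=4 ×8
  A^4: L=3 ×26, L=5 ×2
  A^2: L=2 ×41, L=4 ×15
  A^0: L=1 ×26, L=3 ×43, L=5 ×1
  A^-2: L=2 ×47, L=4 ×9
  A^-4: L=1 ×11, L=3 ×16, L=5 ×1
  A^-6: L=2 ×6, L=4 ×2
  A^-8: L=3 ×1
Each group contributes A^e * Σ count * d^(L-1):
Powers of d = -A^2 - A^-2: d^2 = A^4 + 2 + A^-4; d^3 = -A^6 - 3*A^2 - 3*A^-2 - A^-6; d^4 = A^8 + 4*A^4 + 6 + 4*A^-4 + A^-8.
  A^8 * (d^4) = A^16 + 4*A^12 + 6*A^8 + 4*A^4 + 1
  A^6 * (8*d^3) = -8*A^12 - 24*A^8 - 24*A^4 - 8
  A^4 * (26*d^2 + 2*d^4) = 2*A^12 + 34*A^8 + 64*A^4 + 34 + 2*A^-4
  A^2 * (41*d + 15*d^3) = -15*A^8 - 86*A^4 - 86 - 15*A^-4
  A^0 * (26 + 43*d^2 + d^4) = A^8 + 47*A^4 + 118 + 47*A^-4 + A^-8
  A^-2 * (47*d + 9*d^3) = -9*A^4 - 74 - 74*A^-4 - 9*A^-8
  A^-4 * (11 + 16*d^2 + d^4) = A^4 + 20 + 49*A^-4 + 20*A^-8 + A^-12
  A^-6 * (6*d + 2*d^3) = -2 - 12*A^-4 - 12*A^-8 - 2*A^-12
  A^-8 * (d^2) = A^-4 + 2*A^-8 + A^-12
Summing the groups: <K> = A^16 - 2*A^12 + 2*A^8 - 3*A^4 + 3 - 2*A^-4 + 2*A^-8
Normalise by the writhe: (-A^3)^(-w) = (-A^3)^(4) = A^12, so f(A) = A^12 * <K> = A^28 - 2*A^24 + 2*A^20 - 3*A^16 + 3*A^12 - 2*A^8 + 2*A^4.
Substitute A = t^(-1/4), i.e. A^e → t^(-e/4): V(t) = 2*t^-1 - 2*t^-2 + 3*t^-3 - 3*t^-4 + 2*t^-5 - 2*t^-6 + t^-7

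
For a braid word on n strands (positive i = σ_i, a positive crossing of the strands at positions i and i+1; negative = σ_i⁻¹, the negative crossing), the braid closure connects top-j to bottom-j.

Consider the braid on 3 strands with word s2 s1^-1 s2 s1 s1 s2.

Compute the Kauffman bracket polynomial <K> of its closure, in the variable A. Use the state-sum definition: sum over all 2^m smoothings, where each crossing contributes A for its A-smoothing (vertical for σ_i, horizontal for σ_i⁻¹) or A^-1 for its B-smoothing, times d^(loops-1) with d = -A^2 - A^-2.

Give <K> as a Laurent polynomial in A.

Braid: s2 s1^-1 s2 s1 s1 s2 on 3 strands, 6 crossings.
Writhe w = (#positive) - (#negative) = 5 - 1 = 4.
State-sum expansion of <K>. There are 2^6 = 64 states.
Smooth each crossing (0=||, 1=⌣⌢); contribution A^(Σ sign_k(1-2s_k)) * d^(L-1).
Tabulate the states by total A-exponent and number of loops L (A-exp: L × count):
  A^6: L=2 ×1
  A^4: L=1 ×3, L=3 ×3
  A^2: L=2 ×14, L=4 ×1
  A^0: L=1 ×10, L=3 ×10
  A^-2: L=2 ×13, L=4 ×2
  A^-4: L=3 ×6
  A^-6: L=4 ×1
Each group contributes A^e * Σ count * d^(L-1):
Powers of d = -A^2 - A^-2: d^2 = A^4 + 2 + A^-4; d^3 = -A^6 - 3*A^2 - 3*A^-2 - A^-6.
  A^6 * (d) = -A^8 - A^4
  A^4 * (3 + 3*d^2) = 3*A^8 + 9*A^4 + 3
  A^2 * (14*d + d^3) = -A^8 - 17*A^4 - 17 - A^-4
  A^0 * (10 + 10*d^2) = 10*A^4 + 30 + 10*A^-4
  A^-2 * (13*d + 2*d^3) = -2*A^4 - 19 - 19*A^-4 - 2*A^-8
  A^-4 * (6*d^2) = 6 + 12*A^-4 + 6*A^-8
  A^-6 * (d^3) = -1 - 3*A^-4 - 3*A^-8 - A^-12
Summing the groups: <K> = A^8 - A^4 + 2 - A^-4 + A^-8 - A^-12

Answer: A^8 - A^4 + 2 - A^-4 + A^-8 - A^-12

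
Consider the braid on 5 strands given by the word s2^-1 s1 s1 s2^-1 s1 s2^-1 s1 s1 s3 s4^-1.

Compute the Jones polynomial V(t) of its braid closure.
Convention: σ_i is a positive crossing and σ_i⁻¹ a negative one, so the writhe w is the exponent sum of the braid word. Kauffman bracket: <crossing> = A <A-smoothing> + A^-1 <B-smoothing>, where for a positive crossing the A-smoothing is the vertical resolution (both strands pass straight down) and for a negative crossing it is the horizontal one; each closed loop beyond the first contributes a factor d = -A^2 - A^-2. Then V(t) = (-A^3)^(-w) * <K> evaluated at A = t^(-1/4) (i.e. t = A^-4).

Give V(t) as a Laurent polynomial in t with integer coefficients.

-t^6 + 3*t^5 - 5*t^4 + 6*t^3 - 6*t^2 + 6*t - 4 + 3*t^-1 - t^-2

Derivation:
The presented braid s2^-1 s1 s1 s2^-1 s1 s2^-1 s1 s1 s3 s4^-1 on 5 strands reduces by inverse Markov moves (closure unchanged at each step):
  Destabilize: the word has the form β·s4^-1 where s4^-1 occurs only as the final letter (β ∈ B_4); drop it and the last strand → 4 strands.
  Destabilize: the word has the form β·s3 where s3 occurs only as the final letter (β ∈ B_3); drop it and the last strand → 3 strands.
Reduced to β = s2^-1 s1 s1 s2^-1 s1 s2^-1 s1 s1 on 3 strands, 8 crossings.
Compute on β:
Braid: s2^-1 s1 s1 s2^-1 s1 s2^-1 s1 s1 on 3 strands, 8 crossings.
Writhe w = (#positive) - (#negative) = 5 - 3 = 2.
State-sum expansion of <K>. There are 2^8 = 256 states.
For each crossing: s=0 is the vertical smoothing, s=1 horizontal. Crossing k contributes A^(sign_k * (1 - 2*s_k)); loop factor d = -A^2 - A^-2.
Tabulate the states by total A-exponent and number of loops L (A-exp: L × count):
  A^8: L=4 ×1
  A^6: L=3 ×8
  A^4: L=2 ×26, L=4 ×2
  A^2: L=1 ×35, L=3 ×21
  A^0: L=2 ×63, L=4 ×7
  A^-2: L=3 ×55, L=5 ×1
  A^-4: L=4 ×28
  A^-6: L=5 ×8
  A^-8: L=6 ×1
Each group contributes A^e * Σ count * d^(L-1):
Powers of d = -A^2 - A^-2: d^2 = A^4 + 2 + A^-4; d^3 = -A^6 - 3*A^2 - 3*A^-2 - A^-6; d^4 = A^8 + 4*A^4 + 6 + 4*A^-4 + A^-8; d^5 = -A^10 - 5*A^6 - 10*A^2 - 10*A^-2 - 5*A^-6 - A^-10.
  A^8 * (d^3) = -A^14 - 3*A^10 - 3*A^6 - A^2
  A^6 * (8*d^2) = 8*A^10 + 16*A^6 + 8*A^2
  A^4 * (26*d + 2*d^3) = -2*A^10 - 32*A^6 - 32*A^2 - 2*A^-2
  A^2 * (35 + 21*d^2) = 21*A^6 + 77*A^2 + 21*A^-2
  A^0 * (63*d + 7*d^3) = -7*A^6 - 84*A^2 - 84*A^-2 - 7*A^-6
  A^-2 * (55*d^2 + d^4) = A^6 + 59*A^2 + 116*A^-2 + 59*A^-6 + A^-10
  A^-4 * (28*d^3) = -28*A^2 - 84*A^-2 - 84*A^-6 - 28*A^-10
  A^-6 * (8*d^4) = 8*A^2 + 32*A^-2 + 48*A^-6 + 32*A^-10 + 8*A^-14
  A^-8 * (d^5) = -A^2 - 5*A^-2 - 10*A^-6 - 10*A^-10 - 5*A^-14 - A^-18
Summing the groups: <K> = -A^14 + 3*A^10 - 4*A^6 + 6*A^2 - 6*A^-2 + 6*A^-6 - 5*A^-10 + 3*A^-14 - A^-18
Normalise by the writhe: (-A^3)^(-w) = (-A^3)^(-2) = A^-6, so f(A) = A^-6 * <K> = -A^8 + 3*A^4 - 4 + 6*A^-4 - 6*A^-8 + 6*A^-12 - 5*A^-16 + 3*A^-20 - A^-24.
Substitute A = t^(-1/4), i.e. A^e → t^(-e/4): V(t) = -t^6 + 3*t^5 - 5*t^4 + 6*t^3 - 6*t^2 + 6*t - 4 + 3*t^-1 - t^-2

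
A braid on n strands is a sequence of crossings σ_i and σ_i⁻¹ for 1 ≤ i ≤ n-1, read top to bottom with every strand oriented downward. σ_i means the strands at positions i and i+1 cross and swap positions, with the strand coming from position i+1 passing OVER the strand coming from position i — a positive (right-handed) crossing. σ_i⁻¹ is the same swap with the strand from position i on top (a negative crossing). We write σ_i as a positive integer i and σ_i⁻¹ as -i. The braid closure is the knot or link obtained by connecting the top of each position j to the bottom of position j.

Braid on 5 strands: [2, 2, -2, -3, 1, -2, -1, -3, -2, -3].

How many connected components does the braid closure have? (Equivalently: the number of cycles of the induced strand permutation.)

Track the strand permutation on 5 strands, starting from identity.
  step 1: s2 swaps positions 2,3 -> [1 3 2 4 5]
  step 2: s2 swaps positions 2,3 -> [1 2 3 4 5]
  step 3: s2^-1 swaps positions 2,3 -> [1 3 2 4 5]
  step 4: s3^-1 swaps positions 3,4 -> [1 3 4 2 5]
  step 5: s1 swaps positions 1,2 -> [3 1 4 2 5]
  step 6: s2^-1 swaps positions 2,3 -> [3 4 1 2 5]
  step 7: s1^-1 swaps positions 1,2 -> [4 3 1 2 5]
  step 8: s3^-1 swaps positions 3,4 -> [4 3 2 1 5]
  step 9: s2^-1 swaps positions 2,3 -> [4 2 3 1 5]
  step 10: s3^-1 swaps positions 3,4 -> [4 2 1 3 5]
Final permutation (position -> original strand): [4 2 1 3 5]
Closure components = cycle count of this permutation = 3.

Answer: 3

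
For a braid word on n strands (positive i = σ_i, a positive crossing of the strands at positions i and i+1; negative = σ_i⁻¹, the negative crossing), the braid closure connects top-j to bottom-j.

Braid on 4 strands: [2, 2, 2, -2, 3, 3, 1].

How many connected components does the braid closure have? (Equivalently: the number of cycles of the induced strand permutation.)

3

Derivation:
Track the strand permutation on 4 strands, starting from identity.
  step 1: s2 swaps positions 2,3 -> [1 3 2 4]
  step 2: s2 swaps positions 2,3 -> [1 2 3 4]
  step 3: s2 swaps positions 2,3 -> [1 3 2 4]
  step 4: s2^-1 swaps positions 2,3 -> [1 2 3 4]
  step 5: s3 swaps positions 3,4 -> [1 2 4 3]
  step 6: s3 swaps positions 3,4 -> [1 2 3 4]
  step 7: s1 swaps positions 1,2 -> [2 1 3 4]
Final permutation (position -> original strand): [2 1 3 4]
Closure components = cycle count of this permutation = 3.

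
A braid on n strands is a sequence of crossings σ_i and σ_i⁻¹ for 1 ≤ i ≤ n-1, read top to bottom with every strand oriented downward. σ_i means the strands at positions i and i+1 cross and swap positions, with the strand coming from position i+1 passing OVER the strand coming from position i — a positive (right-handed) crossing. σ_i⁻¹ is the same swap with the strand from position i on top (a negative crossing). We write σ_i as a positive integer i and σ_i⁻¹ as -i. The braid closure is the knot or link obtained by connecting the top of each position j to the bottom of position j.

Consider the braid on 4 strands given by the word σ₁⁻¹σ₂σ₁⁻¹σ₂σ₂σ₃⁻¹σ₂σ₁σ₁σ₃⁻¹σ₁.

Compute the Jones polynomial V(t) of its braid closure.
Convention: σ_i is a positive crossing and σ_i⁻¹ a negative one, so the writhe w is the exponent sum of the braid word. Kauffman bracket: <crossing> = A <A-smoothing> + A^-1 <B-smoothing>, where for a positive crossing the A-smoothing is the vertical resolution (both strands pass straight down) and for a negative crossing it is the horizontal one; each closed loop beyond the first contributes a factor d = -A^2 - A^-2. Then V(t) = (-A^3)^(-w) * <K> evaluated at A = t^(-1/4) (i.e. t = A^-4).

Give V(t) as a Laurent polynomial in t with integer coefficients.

t^7 - 2*t^6 + 3*t^5 - 5*t^4 + 5*t^3 - 4*t^2 + 4*t - 2 + t^-1

Derivation:
The presented braid s1^-1 s2 s1^-1 s2 s2 s3^-1 s2 s1 s1 s3^-1 s1 on 4 strands reduces by inverse Markov moves (closure unchanged at each step):
  Deconjugate: the word is γ·β·γ⁻¹ with γ = s1^-1 (prefix) and γ⁻¹ = s1 (suffix); strip both.
Reduced to β = s2 s1^-1 s2 s2 s3^-1 s2 s1 s1 s3^-1 on 4 strands, 9 crossings.
Compute on β:
Braid: s2 s1^-1 s2 s2 s3^-1 s2 s1 s1 s3^-1 on 4 strands, 9 crossings.
Writhe w = (#positive) - (#negative) = 6 - 3 = 3.
Enumerate smoothing states for the bracket polynomial. There are 2^9 = 512 states.
For each crossing: s=0 is the vertical smoothing, s=1 horizontal. Crossing k contributes A^(sign_k * (1 - 2*s_k)); loop factor d = -A^2 - A^-2.
Tabulate the states by total A-exponent and number of loops L (A-exp: L × count):
  A^9: L=3 ×1
  A^7: L=2 ×6, L=4 ×3
  A^5: L=1 ×11, L=3 ×24, L=5 ×1
  A^3: L=2 ×68, L=4 ×16
  A^1: L=1 ×38, L=3 ×85, L=5 ×3
  A^-1: L=2 ×77, L=4 ×49
  A^-3: L=3 ×69, L=5 ×15
  A^-5: L=4 ×34, L=6 ×2
  A^-7: L=5 ×9
  A^-9: L=6 ×1
Each group contributes A^e * Σ count * d^(L-1):
Powers of d = -A^2 - A^-2: d^2 = A^4 + 2 + A^-4; d^3 = -A^6 - 3*A^2 - 3*A^-2 - A^-6; d^4 = A^8 + 4*A^4 + 6 + 4*A^-4 + A^-8; d^5 = -A^10 - 5*A^6 - 10*A^2 - 10*A^-2 - 5*A^-6 - A^-10.
  A^9 * (d^2) = A^13 + 2*A^9 + A^5
  A^7 * (6*d + 3*d^3) = -3*A^13 - 15*A^9 - 15*A^5 - 3*A
  A^5 * (11 + 24*d^2 + d^4) = A^13 + 28*A^9 + 65*A^5 + 28*A + A^-3
  A^3 * (68*d + 16*d^3) = -16*A^9 - 116*A^5 - 116*A - 16*A^-3
  A^1 * (38 + 85*d^2 + 3*d^4) = 3*A^9 + 97*A^5 + 226*A + 97*A^-3 + 3*A^-7
  A^-1 * (77*d + 49*d^3) = -49*A^5 - 224*A - 224*A^-3 - 49*A^-7
  A^-3 * (69*d^2 + 15*d^4) = 15*A^5 + 129*A + 228*A^-3 + 129*A^-7 + 15*A^-11
  A^-5 * (34*d^3 + 2*d^5) = -2*A^5 - 44*A - 122*A^-3 - 122*A^-7 - 44*A^-11 - 2*A^-15
  A^-7 * (9*d^4) = 9*A + 36*A^-3 + 54*A^-7 + 36*A^-11 + 9*A^-15
  A^-9 * (d^5) = -A - 5*A^-3 - 10*A^-7 - 10*A^-11 - 5*A^-15 - A^-19
Summing the groups: <K> = -A^13 + 2*A^9 - 4*A^5 + 4*A - 5*A^-3 + 5*A^-7 - 3*A^-11 + 2*A^-15 - A^-19
Normalise by the writhe: (-A^3)^(-w) = (-A^3)^(-3) = -A^-9, so f(A) = -A^-9 * <K> = A^4 - 2 + 4*A^-4 - 4*A^-8 + 5*A^-12 - 5*A^-16 + 3*A^-20 - 2*A^-24 + A^-28.
Substitute A = t^(-1/4), i.e. A^e → t^(-e/4): V(t) = t^7 - 2*t^6 + 3*t^5 - 5*t^4 + 5*t^3 - 4*t^2 + 4*t - 2 + t^-1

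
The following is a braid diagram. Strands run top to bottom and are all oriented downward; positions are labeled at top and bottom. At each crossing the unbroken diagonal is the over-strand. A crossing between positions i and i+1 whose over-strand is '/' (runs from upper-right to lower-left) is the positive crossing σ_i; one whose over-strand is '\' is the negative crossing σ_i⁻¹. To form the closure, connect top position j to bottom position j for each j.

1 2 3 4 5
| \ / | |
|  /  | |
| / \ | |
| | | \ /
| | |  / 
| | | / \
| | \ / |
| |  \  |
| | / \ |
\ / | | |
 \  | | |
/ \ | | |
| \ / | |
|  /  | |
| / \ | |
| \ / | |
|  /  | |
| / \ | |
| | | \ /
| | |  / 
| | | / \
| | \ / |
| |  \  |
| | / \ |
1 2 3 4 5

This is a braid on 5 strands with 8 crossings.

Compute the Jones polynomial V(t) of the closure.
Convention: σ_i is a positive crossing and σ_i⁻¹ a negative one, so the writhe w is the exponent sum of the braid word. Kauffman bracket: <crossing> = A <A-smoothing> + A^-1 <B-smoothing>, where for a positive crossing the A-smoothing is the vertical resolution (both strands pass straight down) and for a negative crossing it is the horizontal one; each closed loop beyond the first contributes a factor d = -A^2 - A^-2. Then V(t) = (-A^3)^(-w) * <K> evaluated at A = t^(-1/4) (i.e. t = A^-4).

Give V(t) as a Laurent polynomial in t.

Reading the diagram top to bottom ('/'-over between positions i,i+1 = s_i, '\'-over = s_i^-1): braid word = s2 s4 s3^-1 s1^-1 s2 s2 s4 s3^-1.
Braid: s2 s4 s3^-1 s1^-1 s2 s2 s4 s3^-1 on 5 strands, 8 crossings.
Writhe w = (#positive) - (#negative) = 5 - 3 = 2.
State-sum expansion of <K>. There are 2^8 = 256 states.
Smooth each crossing (0=||, 1=⌣⌢); contribution A^(Σ sign_k(1-2s_k)) * d^(L-1).
Tabulate the states by total A-exponent and number of loops L (A-exp: L × count):
  A^8: L=4 ×1
  A^6: L=3 ×7, L=5 ×1
  A^4: L=2 ×19, L=4 ×9
  A^2: L=1 ×19, L=3 ×35, L=5 ×2
  A^0: L=2 ×48, L=4 ×22
  A^-2: L=3 ×49, L=5 ×7
  A^-4: L=4 ×27, L=6 ×1
  A^-6: L=5 ×8
  A^-8: L=6 ×1
Each group contributes A^e * Σ count * d^(L-1):
Powers of d = -A^2 - A^-2: d^2 = A^4 + 2 + A^-4; d^3 = -A^6 - 3*A^2 - 3*A^-2 - A^-6; d^4 = A^8 + 4*A^4 + 6 + 4*A^-4 + A^-8; d^5 = -A^10 - 5*A^6 - 10*A^2 - 10*A^-2 - 5*A^-6 - A^-10.
  A^8 * (d^3) = -A^14 - 3*A^10 - 3*A^6 - A^2
  A^6 * (7*d^2 + d^4) = A^14 + 11*A^10 + 20*A^6 + 11*A^2 + A^-2
  A^4 * (19*d + 9*d^3) = -9*A^10 - 46*A^6 - 46*A^2 - 9*A^-2
  A^2 * (19 + 35*d^2 + 2*d^4) = 2*A^10 + 43*A^6 + 101*A^2 + 43*A^-2 + 2*A^-6
  A^0 * (48*d + 22*d^3) = -22*A^6 - 114*A^2 - 114*A^-2 - 22*A^-6
  A^-2 * (49*d^2 + 7*d^4) = 7*A^6 + 77*A^2 + 140*A^-2 + 77*A^-6 + 7*A^-10
  A^-4 * (27*d^3 + d^5) = -A^6 - 32*A^2 - 91*A^-2 - 91*A^-6 - 32*A^-10 - A^-14
  A^-6 * (8*d^4) = 8*A^2 + 32*A^-2 + 48*A^-6 + 32*A^-10 + 8*A^-14
  A^-8 * (d^5) = -A^2 - 5*A^-2 - 10*A^-6 - 10*A^-10 - 5*A^-14 - A^-18
Summing the groups: <K> = A^10 - 2*A^6 + 3*A^2 - 3*A^-2 + 4*A^-6 - 3*A^-10 + 2*A^-14 - A^-18
Normalise by the writhe: (-A^3)^(-w) = (-A^3)^(-2) = A^-6, so f(A) = A^-6 * <K> = A^4 - 2 + 3*A^-4 - 3*A^-8 + 4*A^-12 - 3*A^-16 + 2*A^-20 - A^-24.
Substitute A = t^(-1/4), i.e. A^e → t^(-e/4): V(t) = -t^6 + 2*t^5 - 3*t^4 + 4*t^3 - 3*t^2 + 3*t - 2 + t^-1

Answer: -t^6 + 2*t^5 - 3*t^4 + 4*t^3 - 3*t^2 + 3*t - 2 + t^-1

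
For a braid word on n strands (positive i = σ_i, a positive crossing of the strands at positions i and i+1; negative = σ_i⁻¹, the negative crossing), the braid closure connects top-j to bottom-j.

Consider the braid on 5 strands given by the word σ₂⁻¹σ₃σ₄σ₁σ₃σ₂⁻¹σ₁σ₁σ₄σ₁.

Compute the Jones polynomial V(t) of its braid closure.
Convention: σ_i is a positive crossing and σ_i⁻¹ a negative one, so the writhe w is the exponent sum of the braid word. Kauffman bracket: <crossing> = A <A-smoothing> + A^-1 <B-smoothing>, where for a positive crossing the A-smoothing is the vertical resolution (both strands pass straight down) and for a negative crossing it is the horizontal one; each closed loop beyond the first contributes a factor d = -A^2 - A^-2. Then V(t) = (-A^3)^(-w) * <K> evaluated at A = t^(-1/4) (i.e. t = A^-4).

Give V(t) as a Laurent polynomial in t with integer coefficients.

Braid: s2^-1 s3 s4 s1 s3 s2^-1 s1 s1 s4 s1 on 5 strands, 10 crossings.
Writhe w = (#positive) - (#negative) = 8 - 2 = 6.
Enumerate smoothing states for the bracket polynomial. There are 2^10 = 1024 states.
Each crossing splits two ways (0=vertical, 1=horizontal). The state's weight is A^(#A-smoothings - #B-smoothings) * d^(loops - 1).
Tabulate the states by total A-exponent and number of loops L (A-exp: L × count):
  A^10: L=5 ×1
  A^8: L=4 ×10
  A^6: L=3 ×39, L=5 ×6
  A^4: L=2 ×68, L=4 ×51, L=6 ×1
  A^2: L=1 ×44, L=3 ×139, L=5 ×27
  A^0: L=2 ×126, L=4 ×118, L=6 ×8
  A^-2: L=1 ×11, L=3 ×140, L=5 ×58, L=7 ×1
  A^-4: L=2 ×19, L=4 ×85, L=6 ×16
  A^-6: L=3 ×15, L=5 ×28, L=7 ×2
  A^-8: L=4 ×6, L=6 ×4
  A^-10: L=5 ×1
Each group contributes A^e * Σ count * d^(L-1):
Powers of d = -A^2 - A^-2: d^2 = A^4 + 2 + A^-4; d^3 = -A^6 - 3*A^2 - 3*A^-2 - A^-6; d^4 = A^8 + 4*A^4 + 6 + 4*A^-4 + A^-8; d^5 = -A^10 - 5*A^6 - 10*A^2 - 10*A^-2 - 5*A^-6 - A^-10; d^6 = A^12 + 6*A^8 + 15*A^4 + 20 + 15*A^-4 + 6*A^-8 + A^-12.
  A^10 * (d^4) = A^18 + 4*A^14 + 6*A^10 + 4*A^6 + A^2
  A^8 * (10*d^3) = -10*A^14 - 30*A^10 - 30*A^6 - 10*A^2
  A^6 * (39*d^2 + 6*d^4) = 6*A^14 + 63*A^10 + 114*A^6 + 63*A^2 + 6*A^-2
  A^4 * (68*d + 51*d^3 + d^5) = -A^14 - 56*A^10 - 231*A^6 - 231*A^2 - 56*A^-2 - A^-6
  A^2 * (44 + 139*d^2 + 27*d^4) = 27*A^10 + 247*A^6 + 484*A^2 + 247*A^-2 + 27*A^-6
  A^0 * (126*d + 118*d^3 + 8*d^5) = -8*A^10 - 158*A^6 - 560*A^2 - 560*A^-2 - 158*A^-6 - 8*A^-10
  A^-2 * (11 + 140*d^2 + 58*d^4 + d^6) = A^10 + 64*A^6 + 387*A^2 + 659*A^-2 + 387*A^-6 + 64*A^-10 + A^-14
  A^-4 * (19*d + 85*d^3 + 16*d^5) = -16*A^6 - 165*A^2 - 434*A^-2 - 434*A^-6 - 165*A^-10 - 16*A^-14
  A^-6 * (15*d^2 + 28*d^4 + 2*d^6) = 2*A^6 + 40*A^2 + 157*A^-2 + 238*A^-6 + 157*A^-10 + 40*A^-14 + 2*A^-18
  A^-8 * (6*d^3 + 4*d^5) = -4*A^2 - 26*A^-2 - 58*A^-6 - 58*A^-10 - 26*A^-14 - 4*A^-18
  A^-10 * (d^4) = A^-2 + 4*A^-6 + 6*A^-10 + 4*A^-14 + A^-18
Summing the groups: <K> = A^18 - A^14 + 3*A^10 - 4*A^6 + 5*A^2 - 6*A^-2 + 5*A^-6 - 4*A^-10 + 3*A^-14 - A^-18
Normalise by the writhe: (-A^3)^(-w) = (-A^3)^(-6) = A^-18, so f(A) = A^-18 * <K> = 1 - A^-4 + 3*A^-8 - 4*A^-12 + 5*A^-16 - 6*A^-20 + 5*A^-24 - 4*A^-28 + 3*A^-32 - A^-36.
Substitute A = t^(-1/4), i.e. A^e → t^(-e/4): V(t) = -t^9 + 3*t^8 - 4*t^7 + 5*t^6 - 6*t^5 + 5*t^4 - 4*t^3 + 3*t^2 - t + 1

Answer: -t^9 + 3*t^8 - 4*t^7 + 5*t^6 - 6*t^5 + 5*t^4 - 4*t^3 + 3*t^2 - t + 1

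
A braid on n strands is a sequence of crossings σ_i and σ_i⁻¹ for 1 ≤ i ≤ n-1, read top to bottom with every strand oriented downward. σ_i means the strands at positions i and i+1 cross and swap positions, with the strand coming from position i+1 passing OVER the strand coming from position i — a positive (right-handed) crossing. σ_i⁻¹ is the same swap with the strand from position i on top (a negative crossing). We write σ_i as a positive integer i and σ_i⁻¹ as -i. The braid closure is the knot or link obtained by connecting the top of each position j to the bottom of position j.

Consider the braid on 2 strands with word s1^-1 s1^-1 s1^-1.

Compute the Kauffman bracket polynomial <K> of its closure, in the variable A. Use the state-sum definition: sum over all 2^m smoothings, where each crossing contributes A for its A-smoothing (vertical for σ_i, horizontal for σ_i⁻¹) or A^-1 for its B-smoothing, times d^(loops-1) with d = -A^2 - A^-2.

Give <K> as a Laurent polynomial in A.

Braid: s1^-1 s1^-1 s1^-1 on 2 strands, 3 crossings.
Writhe w = (#positive) - (#negative) = 0 - 3 = -3.
Enumerate smoothing states for the bracket polynomial. There are 2^3 = 8 states.
For each crossing: s=0 is the vertical smoothing, s=1 horizontal. Crossing k contributes A^(sign_k * (1 - 2*s_k)); loop factor d = -A^2 - A^-2.
  state 000: A-exp=-3, loops=2, term = A^-3 * d^1
  state 001: A-exp=-1, loops=1, term = A^-1 * d^0
  state 010: A-exp=-1, loops=1, term = A^-1 * d^0
  state 011: A-exp=+1, loops=2, term = A^1 * d^1
  state 100: A-exp=-1, loops=1, term = A^-1 * d^0
  state 101: A-exp=+1, loops=2, term = A^1 * d^1
  state 110: A-exp=+1, loops=2, term = A^1 * d^1
  state 111: A-exp=+3, loops=3, term = A^3 * d^2
Collect the terms by A-exponent (count of states per loop number):
Powers of d = -A^2 - A^-2: d^2 = A^4 + 2 + A^-4.
  A^3 * (d^2) = A^7 + 2*A^3 + A^-1
  A^1 * (3*d) = -3*A^3 - 3*A^-1
  A^-1 * (3) = 3*A^-1
  A^-3 * (d) = -A^-1 - A^-5
Summing the groups: <K> = A^7 - A^3 - A^-5

Answer: A^7 - A^3 - A^-5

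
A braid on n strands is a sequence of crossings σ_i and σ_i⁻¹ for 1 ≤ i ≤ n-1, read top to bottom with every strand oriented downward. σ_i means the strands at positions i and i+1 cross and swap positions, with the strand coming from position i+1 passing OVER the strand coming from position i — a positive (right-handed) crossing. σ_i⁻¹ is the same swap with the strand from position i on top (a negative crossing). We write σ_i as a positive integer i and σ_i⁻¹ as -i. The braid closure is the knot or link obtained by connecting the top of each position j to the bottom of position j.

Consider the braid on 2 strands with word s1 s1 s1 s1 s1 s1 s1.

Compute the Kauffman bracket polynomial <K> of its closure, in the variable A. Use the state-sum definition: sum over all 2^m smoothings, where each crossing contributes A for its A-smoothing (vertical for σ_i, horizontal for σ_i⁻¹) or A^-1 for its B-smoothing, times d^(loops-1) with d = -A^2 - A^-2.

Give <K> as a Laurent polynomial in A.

Braid: s1 s1 s1 s1 s1 s1 s1 on 2 strands, 7 crossings.
Writhe w = (#positive) - (#negative) = 7 - 0 = 7.
State-sum expansion of <K>. There are 2^7 = 128 states.
Smooth each crossing (0=||, 1=⌣⌢); contribution A^(Σ sign_k(1-2s_k)) * d^(L-1).
Tabulate the states by total A-exponent and number of loops L (A-exp: L × count):
  A^7: L=2 ×1
  A^5: L=1 ×7
  A^3: L=2 ×21
  A^1: L=3 ×35
  A^-1: L=4 ×35
  A^-3: L=5 ×21
  A^-5: L=6 ×7
  A^-7: L=7 ×1
Each group contributes A^e * Σ count * d^(L-1):
Powers of d = -A^2 - A^-2: d^2 = A^4 + 2 + A^-4; d^3 = -A^6 - 3*A^2 - 3*A^-2 - A^-6; d^4 = A^8 + 4*A^4 + 6 + 4*A^-4 + A^-8; d^5 = -A^10 - 5*A^6 - 10*A^2 - 10*A^-2 - 5*A^-6 - A^-10; d^6 = A^12 + 6*A^8 + 15*A^4 + 20 + 15*A^-4 + 6*A^-8 + A^-12.
  A^7 * (d) = -A^9 - A^5
  A^5 * (7) = 7*A^5
  A^3 * (21*d) = -21*A^5 - 21*A
  A^1 * (35*d^2) = 35*A^5 + 70*A + 35*A^-3
  A^-1 * (35*d^3) = -35*A^5 - 105*A - 105*A^-3 - 35*A^-7
  A^-3 * (21*d^4) = 21*A^5 + 84*A + 126*A^-3 + 84*A^-7 + 21*A^-11
  A^-5 * (7*d^5) = -7*A^5 - 35*A - 70*A^-3 - 70*A^-7 - 35*A^-11 - 7*A^-15
  A^-7 * (d^6) = A^5 + 6*A + 15*A^-3 + 20*A^-7 + 15*A^-11 + 6*A^-15 + A^-19
Summing the groups: <K> = -A^9 - A + A^-3 - A^-7 + A^-11 - A^-15 + A^-19

Answer: -A^9 - A + A^-3 - A^-7 + A^-11 - A^-15 + A^-19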